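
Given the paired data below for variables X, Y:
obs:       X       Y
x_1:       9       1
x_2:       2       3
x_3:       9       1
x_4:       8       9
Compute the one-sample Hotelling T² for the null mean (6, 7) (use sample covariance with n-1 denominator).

Step 1 — sample mean vector:
  mean(X) = (9 + 2 + 9 + 8) / 4 = 28/4 = 7
  mean(Y) = (1 + 3 + 1 + 9) / 4 = 14/4 = 3.5
  x̄ = (7, 3.5),  deviation x̄ - mu_0 = (7, 3.5) - (6, 7) = (1, -3.5).

Step 2 — sample covariance matrix, S[i,j] = (1/(n-1)) · Σ_k (x_{k,i} - mean_i) · (x_{k,j} - mean_j), divisor n-1 = 3:
  S[X,X] = ((2)·(2) + (-5)·(-5) + (2)·(2) + (1)·(1)) / 3 = 34/3 = 11.3333
  S[X,Y] = ((2)·(-2.5) + (-5)·(-0.5) + (2)·(-2.5) + (1)·(5.5)) / 3 = -2/3 = -0.6667
  S[Y,Y] = ((-2.5)·(-2.5) + (-0.5)·(-0.5) + (-2.5)·(-2.5) + (5.5)·(5.5)) / 3 = 43/3 = 14.3333
  S = [[11.3333, -0.6667],
 [-0.6667, 14.3333]].

Step 3 — invert S. det(S) = 11.3333·14.3333 - (-0.6667)² = 162.
  S^{-1} = (1/det) · [[d, -b], [-b, a]] = [[0.0885, 0.0041],
 [0.0041, 0.07]].

Step 4 — quadratic form (x̄ - mu_0)^T · S^{-1} · (x̄ - mu_0):
  S^{-1} · (x̄ - mu_0) = (0.0741, -0.2407),
  (x̄ - mu_0)^T · [...] = (1)·(0.0741) + (-3.5)·(-0.2407) = 0.9167.

Step 5 — scale by n: T² = 4 · 0.9167 = 3.6667.

T² ≈ 3.6667


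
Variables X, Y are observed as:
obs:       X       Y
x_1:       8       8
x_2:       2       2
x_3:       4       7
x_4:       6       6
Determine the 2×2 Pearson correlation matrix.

Step 1 — column means:
  mean(X) = (8 + 2 + 4 + 6) / 4 = 20/4 = 5
  mean(Y) = (8 + 2 + 7 + 6) / 4 = 23/4 = 5.75

Step 2 — sample variances and covariances s[i,j] = (1/(n-1)) · Σ_k (x_{k,i} - mean_i) · (x_{k,j} - mean_j), with n-1 = 3:
  s[X,X] = ((3)·(3) + (-3)·(-3) + (-1)·(-1) + (1)·(1)) / 3 = 20/3 = 6.6667
  s[X,Y] = ((3)·(2.25) + (-3)·(-3.75) + (-1)·(1.25) + (1)·(0.25)) / 3 = 17/3 = 5.6667
  s[Y,Y] = ((2.25)·(2.25) + (-3.75)·(-3.75) + (1.25)·(1.25) + (0.25)·(0.25)) / 3 = 20.75/3 = 6.9167
  Sample standard deviations s_i = √(s[i,i]):
  s(X) = √(6.6667) = 2.582
  s(Y) = √(6.9167) = 2.63

Step 3 — r_{ij} = s_{ij} / (s_i · s_j):
  r[X,X] = 1 (diagonal).
  r[X,Y] = 5.6667 / (2.582 · 2.63) = 5.6667 / 6.7905 = 0.8345
  r[Y,Y] = 1 (diagonal).

R is symmetric with unit diagonal. Assembling:

R = [[1, 0.8345],
 [0.8345, 1]]


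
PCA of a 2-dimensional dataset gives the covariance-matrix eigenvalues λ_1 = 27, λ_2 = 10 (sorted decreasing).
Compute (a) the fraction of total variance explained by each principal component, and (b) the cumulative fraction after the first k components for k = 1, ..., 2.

Step 1 — total variance = trace(Sigma) = Σ λ_i = 27 + 10 = 37.

Step 2 — fraction explained by component i = λ_i / Σ λ:
  PC1: 27/37 = 0.7297
  PC2: 10/37 = 0.2703

Step 3 — cumulative fraction after k components = (λ_1 + ... + λ_k) / Σ λ:
  k = 1: 27/37 = 0.7297
  k = 2: (27 + 10)/37 = 37/37 = 1

Summary (fraction, with percent):

explained: PC1 0.7297 (72.97%), PC2 0.2703 (27.03%);  cumulative: 0.7297, 1


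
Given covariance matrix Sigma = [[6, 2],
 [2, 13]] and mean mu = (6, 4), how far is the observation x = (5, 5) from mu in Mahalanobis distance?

Step 1 — centre the observation: (x - mu) = (-1, 1).

Step 2 — invert Sigma. det(Sigma) = 6·13 - (2)² = 74.
  Sigma^{-1} = (1/det) · [[d, -b], [-b, a]] = [[0.1757, -0.027],
 [-0.027, 0.0811]].

Step 3 — form the quadratic (x - mu)^T · Sigma^{-1} · (x - mu):
  Sigma^{-1} · (x - mu) = (-0.2027, 0.1081).
  (x - mu)^T · [Sigma^{-1} · (x - mu)] = (-1)·(-0.2027) + (1)·(0.1081) = 0.3108.

Step 4 — take square root: d = √(0.3108) ≈ 0.5575.

d(x, mu) = √(0.3108) ≈ 0.5575


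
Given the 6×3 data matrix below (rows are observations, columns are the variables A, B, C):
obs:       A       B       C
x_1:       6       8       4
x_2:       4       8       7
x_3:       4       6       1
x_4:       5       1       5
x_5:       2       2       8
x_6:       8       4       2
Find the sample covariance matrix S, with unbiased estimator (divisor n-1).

Step 1 — column means:
  mean(A) = (6 + 4 + 4 + 5 + 2 + 8) / 6 = 29/6 = 4.8333
  mean(B) = (8 + 8 + 6 + 1 + 2 + 4) / 6 = 29/6 = 4.8333
  mean(C) = (4 + 7 + 1 + 5 + 8 + 2) / 6 = 27/6 = 4.5

Step 2 — sample covariance S[i,j] = (1/(n-1)) · Σ_k (x_{k,i} - mean_i) · (x_{k,j} - mean_j), with n-1 = 5.
  S[A,A] = ((1.1667)·(1.1667) + (-0.8333)·(-0.8333) + (-0.8333)·(-0.8333) + (0.1667)·(0.1667) + (-2.8333)·(-2.8333) + (3.1667)·(3.1667)) / 5 = 20.8333/5 = 4.1667
  S[A,B] = ((1.1667)·(3.1667) + (-0.8333)·(3.1667) + (-0.8333)·(1.1667) + (0.1667)·(-3.8333) + (-2.8333)·(-2.8333) + (3.1667)·(-0.8333)) / 5 = 4.8333/5 = 0.9667
  S[A,C] = ((1.1667)·(-0.5) + (-0.8333)·(2.5) + (-0.8333)·(-3.5) + (0.1667)·(0.5) + (-2.8333)·(3.5) + (3.1667)·(-2.5)) / 5 = -17.5/5 = -3.5
  S[B,B] = ((3.1667)·(3.1667) + (3.1667)·(3.1667) + (1.1667)·(1.1667) + (-3.8333)·(-3.8333) + (-2.8333)·(-2.8333) + (-0.8333)·(-0.8333)) / 5 = 44.8333/5 = 8.9667
  S[B,C] = ((3.1667)·(-0.5) + (3.1667)·(2.5) + (1.1667)·(-3.5) + (-3.8333)·(0.5) + (-2.8333)·(3.5) + (-0.8333)·(-2.5)) / 5 = -7.5/5 = -1.5
  S[C,C] = ((-0.5)·(-0.5) + (2.5)·(2.5) + (-3.5)·(-3.5) + (0.5)·(0.5) + (3.5)·(3.5) + (-2.5)·(-2.5)) / 5 = 37.5/5 = 7.5

S is symmetric (S[j,i] = S[i,j]). Assembling:

S = [[4.1667, 0.9667, -3.5],
 [0.9667, 8.9667, -1.5],
 [-3.5, -1.5, 7.5]]


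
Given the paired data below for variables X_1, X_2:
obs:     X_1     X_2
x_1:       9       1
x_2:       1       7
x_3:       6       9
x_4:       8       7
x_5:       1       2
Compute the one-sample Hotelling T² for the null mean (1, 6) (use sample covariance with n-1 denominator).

Step 1 — sample mean vector:
  mean(X_1) = (9 + 1 + 6 + 8 + 1) / 5 = 25/5 = 5
  mean(X_2) = (1 + 7 + 9 + 7 + 2) / 5 = 26/5 = 5.2
  x̄ = (5, 5.2),  deviation x̄ - mu_0 = (5, 5.2) - (1, 6) = (4, -0.8).

Step 2 — sample covariance matrix, S[i,j] = (1/(n-1)) · Σ_k (x_{k,i} - mean_i) · (x_{k,j} - mean_j), divisor n-1 = 4:
  S[X_1,X_1] = ((4)·(4) + (-4)·(-4) + (1)·(1) + (3)·(3) + (-4)·(-4)) / 4 = 58/4 = 14.5
  S[X_1,X_2] = ((4)·(-4.2) + (-4)·(1.8) + (1)·(3.8) + (3)·(1.8) + (-4)·(-3.2)) / 4 = -2/4 = -0.5
  S[X_2,X_2] = ((-4.2)·(-4.2) + (1.8)·(1.8) + (3.8)·(3.8) + (1.8)·(1.8) + (-3.2)·(-3.2)) / 4 = 48.8/4 = 12.2
  S = [[14.5, -0.5],
 [-0.5, 12.2]].

Step 3 — invert S. det(S) = 14.5·12.2 - (-0.5)² = 176.65.
  S^{-1} = (1/det) · [[d, -b], [-b, a]] = [[0.0691, 0.0028],
 [0.0028, 0.0821]].

Step 4 — quadratic form (x̄ - mu_0)^T · S^{-1} · (x̄ - mu_0):
  S^{-1} · (x̄ - mu_0) = (0.274, -0.0543),
  (x̄ - mu_0)^T · [...] = (4)·(0.274) + (-0.8)·(-0.0543) = 1.1394.

Step 5 — scale by n: T² = 5 · 1.1394 = 5.6971.

T² ≈ 5.6971


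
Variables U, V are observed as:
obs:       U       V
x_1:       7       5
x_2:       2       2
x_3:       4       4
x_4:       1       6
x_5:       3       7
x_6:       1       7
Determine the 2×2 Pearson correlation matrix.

Step 1 — column means:
  mean(U) = (7 + 2 + 4 + 1 + 3 + 1) / 6 = 18/6 = 3
  mean(V) = (5 + 2 + 4 + 6 + 7 + 7) / 6 = 31/6 = 5.1667

Step 2 — sample variances and covariances s[i,j] = (1/(n-1)) · Σ_k (x_{k,i} - mean_i) · (x_{k,j} - mean_j), with n-1 = 5:
  s[U,U] = ((4)·(4) + (-1)·(-1) + (1)·(1) + (-2)·(-2) + (0)·(0) + (-2)·(-2)) / 5 = 26/5 = 5.2
  s[U,V] = ((4)·(-0.1667) + (-1)·(-3.1667) + (1)·(-1.1667) + (-2)·(0.8333) + (0)·(1.8333) + (-2)·(1.8333)) / 5 = -4/5 = -0.8
  s[V,V] = ((-0.1667)·(-0.1667) + (-3.1667)·(-3.1667) + (-1.1667)·(-1.1667) + (0.8333)·(0.8333) + (1.8333)·(1.8333) + (1.8333)·(1.8333)) / 5 = 18.8333/5 = 3.7667
  Sample standard deviations s_i = √(s[i,i]):
  s(U) = √(5.2) = 2.2804
  s(V) = √(3.7667) = 1.9408

Step 3 — r_{ij} = s_{ij} / (s_i · s_j):
  r[U,U] = 1 (diagonal).
  r[U,V] = -0.8 / (2.2804 · 1.9408) = -0.8 / 4.4257 = -0.1808
  r[V,V] = 1 (diagonal).

R is symmetric with unit diagonal. Assembling:

R = [[1, -0.1808],
 [-0.1808, 1]]


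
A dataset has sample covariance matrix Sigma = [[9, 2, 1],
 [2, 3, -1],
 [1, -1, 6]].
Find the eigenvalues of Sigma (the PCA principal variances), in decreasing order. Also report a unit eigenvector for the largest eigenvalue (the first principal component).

Step 1 — characteristic polynomial p(λ) = det(λI - Sigma) = λ³ - tr·λ² + c_1·λ - det, where tr = trace, c_1 = sum of the principal 2×2 minors, det = det(Sigma):
  tr = 9 + 3 + 6 = 18,
  c_1 = (9·3 - (2)²) + (9·6 - (1)²) + (3·6 - (-1)²) = 23 + 53 + 17 = 93,
  det = 9·(3·6 - (-1)²) - (2)·((2)·6 - (-1)·(1)) + (1)·((2)·(-1) - 3·(1)) = 9·(17) - (2)·(13) + (1)·(-5) = 122.
  So p(λ) = λ³ - 18λ² + 93λ - 122.
Step 2 — look for an integer root (rational root theorem: any rational root is an integer divisor of 122). Testing λ = 2:
  p(2) = 8 - 72 + 186 - 122 = 0  ✓
  Dividing out (λ - 2): p(λ) = (λ - 2)(λ² - 16λ + 61).
Step 3 — remaining eigenvalues from the quadratic λ² - 16λ + 61 = 0:
  Δ = 16² - 4·61 = 256 - 244 = 12,  λ = (16 ± √12)/2 = (16 ± 3.4641)/2 ≈ 9.7321 or 6.2679.
  Sorted: λ_1 = 9.7321,  λ_2 = 6.2679,  λ_3 = 2  (check: sum = 18 = tr ✓).

Step 4 — unit eigenvector for λ_1 ≈ 9.7321: v spans the null space of (Sigma - λ_1 I), whose rows are
  r_1 = (-0.7321, 2, 1),  r_2 = (2, -6.7321, -1),  r_3 = (1, -1, -3.7321).
  v is orthogonal to every row, so take v ∝ r_1 × r_2 = ((2)·(-1) - (1)·(-6.7321), (1)·(2) - (-0.7321)·(-1), (-0.7321)·(-6.7321) - (2)·(2)) ≈ (4.7321, 1.2679, 0.9282).
  Let u = (4.7321, 1.2679, 0.9282).
  ||u|| = √((4.7321)² + (1.2679)² + (0.9282)²) = √(24.8616) ≈ 4.9861,  v_1 = u/||u|| ≈ (0.949, 0.2543, 0.1862) (||v_1|| = 1).

λ_1 = 9.7321,  λ_2 = 6.2679,  λ_3 = 2;  v_1 ≈ (0.949, 0.2543, 0.1862)


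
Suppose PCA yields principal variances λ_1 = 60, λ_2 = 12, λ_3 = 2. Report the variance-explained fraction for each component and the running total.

Step 1 — total variance = trace(Sigma) = Σ λ_i = 60 + 12 + 2 = 74.

Step 2 — fraction explained by component i = λ_i / Σ λ:
  PC1: 60/74 = 0.8108
  PC2: 12/74 = 0.1622
  PC3: 2/74 = 0.027

Step 3 — cumulative fraction after k components = (λ_1 + ... + λ_k) / Σ λ:
  k = 1: 60/74 = 0.8108
  k = 2: (60 + 12)/74 = 72/74 = 0.973
  k = 3: (60 + 12 + 2)/74 = 74/74 = 1

Summary (fraction, with percent):

explained: PC1 0.8108 (81.08%), PC2 0.1622 (16.22%), PC3 0.027 (2.7%);  cumulative: 0.8108, 0.973, 1


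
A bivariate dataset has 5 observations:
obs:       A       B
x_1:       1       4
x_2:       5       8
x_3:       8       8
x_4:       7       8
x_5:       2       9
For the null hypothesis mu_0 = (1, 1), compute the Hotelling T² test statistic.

Step 1 — sample mean vector:
  mean(A) = (1 + 5 + 8 + 7 + 2) / 5 = 23/5 = 4.6
  mean(B) = (4 + 8 + 8 + 8 + 9) / 5 = 37/5 = 7.4
  x̄ = (4.6, 7.4),  deviation x̄ - mu_0 = (4.6, 7.4) - (1, 1) = (3.6, 6.4).

Step 2 — sample covariance matrix, S[i,j] = (1/(n-1)) · Σ_k (x_{k,i} - mean_i) · (x_{k,j} - mean_j), divisor n-1 = 4:
  S[A,A] = ((-3.6)·(-3.6) + (0.4)·(0.4) + (3.4)·(3.4) + (2.4)·(2.4) + (-2.6)·(-2.6)) / 4 = 37.2/4 = 9.3
  S[A,B] = ((-3.6)·(-3.4) + (0.4)·(0.6) + (3.4)·(0.6) + (2.4)·(0.6) + (-2.6)·(1.6)) / 4 = 11.8/4 = 2.95
  S[B,B] = ((-3.4)·(-3.4) + (0.6)·(0.6) + (0.6)·(0.6) + (0.6)·(0.6) + (1.6)·(1.6)) / 4 = 15.2/4 = 3.8
  S = [[9.3, 2.95],
 [2.95, 3.8]].

Step 3 — invert S. det(S) = 9.3·3.8 - (2.95)² = 26.6375.
  S^{-1} = (1/det) · [[d, -b], [-b, a]] = [[0.1427, -0.1107],
 [-0.1107, 0.3491]].

Step 4 — quadratic form (x̄ - mu_0)^T · S^{-1} · (x̄ - mu_0):
  S^{-1} · (x̄ - mu_0) = (-0.1952, 1.8358),
  (x̄ - mu_0)^T · [...] = (3.6)·(-0.1952) + (6.4)·(1.8358) = 11.0461.

Step 5 — scale by n: T² = 5 · 11.0461 = 55.2304.

T² ≈ 55.2304


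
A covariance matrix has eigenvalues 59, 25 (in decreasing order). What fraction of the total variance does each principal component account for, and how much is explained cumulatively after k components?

Step 1 — total variance = trace(Sigma) = Σ λ_i = 59 + 25 = 84.

Step 2 — fraction explained by component i = λ_i / Σ λ:
  PC1: 59/84 = 0.7024
  PC2: 25/84 = 0.2976

Step 3 — cumulative fraction after k components = (λ_1 + ... + λ_k) / Σ λ:
  k = 1: 59/84 = 0.7024
  k = 2: (59 + 25)/84 = 84/84 = 1

Summary (fraction, with percent):

explained: PC1 0.7024 (70.24%), PC2 0.2976 (29.76%);  cumulative: 0.7024, 1


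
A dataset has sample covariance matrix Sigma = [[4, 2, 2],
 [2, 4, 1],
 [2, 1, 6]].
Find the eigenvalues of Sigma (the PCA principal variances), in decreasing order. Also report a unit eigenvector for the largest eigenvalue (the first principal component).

Step 1 — characteristic polynomial p(λ) = det(λI - Sigma) = λ³ - tr·λ² + c_1·λ - det, where tr = trace, c_1 = sum of the principal 2×2 minors, det = det(Sigma):
  tr = 4 + 4 + 6 = 14,
  c_1 = (4·4 - (2)²) + (4·6 - (2)²) + (4·6 - (1)²) = 12 + 20 + 23 = 55,
  det = 4·(4·6 - (1)²) - (2)·((2)·6 - (1)·(2)) + (2)·((2)·(1) - 4·(2)) = 4·(23) - (2)·(10) + (2)·(-6) = 60.
  So p(λ) = λ³ - 14λ² + 55λ - 60.
Step 2 — look for an integer root (rational root theorem: any rational root is an integer divisor of 60). Testing λ = 4:
  p(4) = 64 - 224 + 220 - 60 = 0  ✓
  Dividing out (λ - 4): p(λ) = (λ - 4)(λ² - 10λ + 15).
Step 3 — remaining eigenvalues from the quadratic λ² - 10λ + 15 = 0:
  Δ = 10² - 4·15 = 100 - 60 = 40,  λ = (10 ± √40)/2 = (10 ± 6.3246)/2 ≈ 8.1623 or 1.8377.
  Sorted: λ_1 = 8.1623,  λ_2 = 4,  λ_3 = 1.8377  (check: sum = 14 = tr ✓).

Step 4 — unit eigenvector for λ_1 ≈ 8.1623: v spans the null space of (Sigma - λ_1 I), whose rows are
  r_1 = (-4.1623, 2, 2),  r_2 = (2, -4.1623, 1),  r_3 = (2, 1, -2.1623).
  v is orthogonal to every row, so take v ∝ r_1 × r_2 = ((2)·(1) - (2)·(-4.1623), (2)·(2) - (-4.1623)·(1), (-4.1623)·(-4.1623) - (2)·(2)) ≈ (10.3246, 8.1623, 13.3246).
  Let u = (10.3246, 8.1623, 13.3246).
  ||u|| = √((10.3246)² + (8.1623)² + (13.3246)²) = √(350.763) ≈ 18.7287,  v_1 = u/||u|| ≈ (0.5513, 0.4358, 0.7115) (||v_1|| = 1).

λ_1 = 8.1623,  λ_2 = 4,  λ_3 = 1.8377;  v_1 ≈ (0.5513, 0.4358, 0.7115)


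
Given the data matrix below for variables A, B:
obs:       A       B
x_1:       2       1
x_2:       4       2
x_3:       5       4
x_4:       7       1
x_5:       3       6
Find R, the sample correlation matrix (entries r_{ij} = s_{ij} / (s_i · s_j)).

Step 1 — column means:
  mean(A) = (2 + 4 + 5 + 7 + 3) / 5 = 21/5 = 4.2
  mean(B) = (1 + 2 + 4 + 1 + 6) / 5 = 14/5 = 2.8

Step 2 — sample variances and covariances s[i,j] = (1/(n-1)) · Σ_k (x_{k,i} - mean_i) · (x_{k,j} - mean_j), with n-1 = 4:
  s[A,A] = ((-2.2)·(-2.2) + (-0.2)·(-0.2) + (0.8)·(0.8) + (2.8)·(2.8) + (-1.2)·(-1.2)) / 4 = 14.8/4 = 3.7
  s[A,B] = ((-2.2)·(-1.8) + (-0.2)·(-0.8) + (0.8)·(1.2) + (2.8)·(-1.8) + (-1.2)·(3.2)) / 4 = -3.8/4 = -0.95
  s[B,B] = ((-1.8)·(-1.8) + (-0.8)·(-0.8) + (1.2)·(1.2) + (-1.8)·(-1.8) + (3.2)·(3.2)) / 4 = 18.8/4 = 4.7
  Sample standard deviations s_i = √(s[i,i]):
  s(A) = √(3.7) = 1.9235
  s(B) = √(4.7) = 2.1679

Step 3 — r_{ij} = s_{ij} / (s_i · s_j):
  r[A,A] = 1 (diagonal).
  r[A,B] = -0.95 / (1.9235 · 2.1679) = -0.95 / 4.1701 = -0.2278
  r[B,B] = 1 (diagonal).

R is symmetric with unit diagonal. Assembling:

R = [[1, -0.2278],
 [-0.2278, 1]]


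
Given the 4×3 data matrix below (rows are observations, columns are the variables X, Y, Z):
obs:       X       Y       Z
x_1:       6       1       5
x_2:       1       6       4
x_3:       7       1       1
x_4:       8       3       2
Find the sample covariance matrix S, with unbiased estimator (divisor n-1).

Step 1 — column means:
  mean(X) = (6 + 1 + 7 + 8) / 4 = 22/4 = 5.5
  mean(Y) = (1 + 6 + 1 + 3) / 4 = 11/4 = 2.75
  mean(Z) = (5 + 4 + 1 + 2) / 4 = 12/4 = 3

Step 2 — sample covariance S[i,j] = (1/(n-1)) · Σ_k (x_{k,i} - mean_i) · (x_{k,j} - mean_j), with n-1 = 3.
  S[X,X] = ((0.5)·(0.5) + (-4.5)·(-4.5) + (1.5)·(1.5) + (2.5)·(2.5)) / 3 = 29/3 = 9.6667
  S[X,Y] = ((0.5)·(-1.75) + (-4.5)·(3.25) + (1.5)·(-1.75) + (2.5)·(0.25)) / 3 = -17.5/3 = -5.8333
  S[X,Z] = ((0.5)·(2) + (-4.5)·(1) + (1.5)·(-2) + (2.5)·(-1)) / 3 = -9/3 = -3
  S[Y,Y] = ((-1.75)·(-1.75) + (3.25)·(3.25) + (-1.75)·(-1.75) + (0.25)·(0.25)) / 3 = 16.75/3 = 5.5833
  S[Y,Z] = ((-1.75)·(2) + (3.25)·(1) + (-1.75)·(-2) + (0.25)·(-1)) / 3 = 3/3 = 1
  S[Z,Z] = ((2)·(2) + (1)·(1) + (-2)·(-2) + (-1)·(-1)) / 3 = 10/3 = 3.3333

S is symmetric (S[j,i] = S[i,j]). Assembling:

S = [[9.6667, -5.8333, -3],
 [-5.8333, 5.5833, 1],
 [-3, 1, 3.3333]]


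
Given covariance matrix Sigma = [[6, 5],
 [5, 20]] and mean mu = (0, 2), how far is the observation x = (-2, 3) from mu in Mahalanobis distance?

Step 1 — centre the observation: (x - mu) = (-2, 1).

Step 2 — invert Sigma. det(Sigma) = 6·20 - (5)² = 95.
  Sigma^{-1} = (1/det) · [[d, -b], [-b, a]] = [[0.2105, -0.0526],
 [-0.0526, 0.0632]].

Step 3 — form the quadratic (x - mu)^T · Sigma^{-1} · (x - mu):
  Sigma^{-1} · (x - mu) = (-0.4737, 0.1684).
  (x - mu)^T · [Sigma^{-1} · (x - mu)] = (-2)·(-0.4737) + (1)·(0.1684) = 1.1158.

Step 4 — take square root: d = √(1.1158) ≈ 1.0563.

d(x, mu) = √(1.1158) ≈ 1.0563


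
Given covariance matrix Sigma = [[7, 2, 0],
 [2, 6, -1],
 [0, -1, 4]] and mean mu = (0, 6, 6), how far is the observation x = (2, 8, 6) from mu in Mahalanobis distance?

Step 1 — centre the observation: (x - mu) = (2, 2, 0).

Step 2 — invert Sigma (cofactor / det for 3×3, or solve directly):
  Sigma^{-1} = [[0.1586, -0.0552, -0.0138],
 [-0.0552, 0.1931, 0.0483],
 [-0.0138, 0.0483, 0.2621]].

Step 3 — form the quadratic (x - mu)^T · Sigma^{-1} · (x - mu):
  Sigma^{-1} · (x - mu) = (0.2069, 0.2759, 0.069).
  (x - mu)^T · [Sigma^{-1} · (x - mu)] = (2)·(0.2069) + (2)·(0.2759) + (0)·(0.069) = 0.9655.

Step 4 — take square root: d = √(0.9655) ≈ 0.9826.

d(x, mu) = √(0.9655) ≈ 0.9826


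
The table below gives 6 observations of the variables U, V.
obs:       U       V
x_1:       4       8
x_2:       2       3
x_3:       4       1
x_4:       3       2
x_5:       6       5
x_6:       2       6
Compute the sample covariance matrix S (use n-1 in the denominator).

Step 1 — column means:
  mean(U) = (4 + 2 + 4 + 3 + 6 + 2) / 6 = 21/6 = 3.5
  mean(V) = (8 + 3 + 1 + 2 + 5 + 6) / 6 = 25/6 = 4.1667

Step 2 — sample covariance S[i,j] = (1/(n-1)) · Σ_k (x_{k,i} - mean_i) · (x_{k,j} - mean_j), with n-1 = 5.
  S[U,U] = ((0.5)·(0.5) + (-1.5)·(-1.5) + (0.5)·(0.5) + (-0.5)·(-0.5) + (2.5)·(2.5) + (-1.5)·(-1.5)) / 5 = 11.5/5 = 2.3
  S[U,V] = ((0.5)·(3.8333) + (-1.5)·(-1.1667) + (0.5)·(-3.1667) + (-0.5)·(-2.1667) + (2.5)·(0.8333) + (-1.5)·(1.8333)) / 5 = 2.5/5 = 0.5
  S[V,V] = ((3.8333)·(3.8333) + (-1.1667)·(-1.1667) + (-3.1667)·(-3.1667) + (-2.1667)·(-2.1667) + (0.8333)·(0.8333) + (1.8333)·(1.8333)) / 5 = 34.8333/5 = 6.9667

S is symmetric (S[j,i] = S[i,j]). Assembling:

S = [[2.3, 0.5],
 [0.5, 6.9667]]


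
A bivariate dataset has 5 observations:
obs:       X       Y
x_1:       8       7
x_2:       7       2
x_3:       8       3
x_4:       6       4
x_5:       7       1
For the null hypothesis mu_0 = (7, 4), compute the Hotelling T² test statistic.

Step 1 — sample mean vector:
  mean(X) = (8 + 7 + 8 + 6 + 7) / 5 = 36/5 = 7.2
  mean(Y) = (7 + 2 + 3 + 4 + 1) / 5 = 17/5 = 3.4
  x̄ = (7.2, 3.4),  deviation x̄ - mu_0 = (7.2, 3.4) - (7, 4) = (0.2, -0.6).

Step 2 — sample covariance matrix, S[i,j] = (1/(n-1)) · Σ_k (x_{k,i} - mean_i) · (x_{k,j} - mean_j), divisor n-1 = 4:
  S[X,X] = ((0.8)·(0.8) + (-0.2)·(-0.2) + (0.8)·(0.8) + (-1.2)·(-1.2) + (-0.2)·(-0.2)) / 4 = 2.8/4 = 0.7
  S[X,Y] = ((0.8)·(3.6) + (-0.2)·(-1.4) + (0.8)·(-0.4) + (-1.2)·(0.6) + (-0.2)·(-2.4)) / 4 = 2.6/4 = 0.65
  S[Y,Y] = ((3.6)·(3.6) + (-1.4)·(-1.4) + (-0.4)·(-0.4) + (0.6)·(0.6) + (-2.4)·(-2.4)) / 4 = 21.2/4 = 5.3
  S = [[0.7, 0.65],
 [0.65, 5.3]].

Step 3 — invert S. det(S) = 0.7·5.3 - (0.65)² = 3.2875.
  S^{-1} = (1/det) · [[d, -b], [-b, a]] = [[1.6122, -0.1977],
 [-0.1977, 0.2129]].

Step 4 — quadratic form (x̄ - mu_0)^T · S^{-1} · (x̄ - mu_0):
  S^{-1} · (x̄ - mu_0) = (0.4411, -0.1673),
  (x̄ - mu_0)^T · [...] = (0.2)·(0.4411) + (-0.6)·(-0.1673) = 0.1886.

Step 5 — scale by n: T² = 5 · 0.1886 = 0.943.

T² ≈ 0.943


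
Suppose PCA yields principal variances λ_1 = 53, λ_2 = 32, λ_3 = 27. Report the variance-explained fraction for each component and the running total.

Step 1 — total variance = trace(Sigma) = Σ λ_i = 53 + 32 + 27 = 112.

Step 2 — fraction explained by component i = λ_i / Σ λ:
  PC1: 53/112 = 0.4732
  PC2: 32/112 = 0.2857
  PC3: 27/112 = 0.2411

Step 3 — cumulative fraction after k components = (λ_1 + ... + λ_k) / Σ λ:
  k = 1: 53/112 = 0.4732
  k = 2: (53 + 32)/112 = 85/112 = 0.7589
  k = 3: (53 + 32 + 27)/112 = 112/112 = 1

Summary (fraction, with percent):

explained: PC1 0.4732 (47.32%), PC2 0.2857 (28.57%), PC3 0.2411 (24.11%);  cumulative: 0.4732, 0.7589, 1


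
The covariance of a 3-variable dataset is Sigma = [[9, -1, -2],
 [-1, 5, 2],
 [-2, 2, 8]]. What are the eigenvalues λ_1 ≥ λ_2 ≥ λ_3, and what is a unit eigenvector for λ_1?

Step 1 — characteristic polynomial p(λ) = det(λI - Sigma) = λ³ - tr·λ² + c_1·λ - det, where tr = trace, c_1 = sum of the principal 2×2 minors, det = det(Sigma):
  tr = 9 + 5 + 8 = 22,
  c_1 = (9·5 - (-1)²) + (9·8 - (-2)²) + (5·8 - (2)²) = 44 + 68 + 36 = 148,
  det = 9·(5·8 - (2)²) - (-1)·((-1)·8 - (2)·(-2)) + (-2)·((-1)·(2) - 5·(-2)) = 9·(36) - (-1)·(-4) + (-2)·(8) = 304.
  So p(λ) = λ³ - 22λ² + 148λ - 304.
Step 2 — look for an integer root (rational root theorem: any rational root is an integer divisor of 304). Testing λ = 4:
  p(4) = 64 - 352 + 592 - 304 = 0  ✓
  Dividing out (λ - 4): p(λ) = (λ - 4)(λ² - 18λ + 76).
Step 3 — remaining eigenvalues from the quadratic λ² - 18λ + 76 = 0:
  Δ = 18² - 4·76 = 324 - 304 = 20,  λ = (18 ± √20)/2 = (18 ± 4.4721)/2 ≈ 11.2361 or 6.7639.
  Sorted: λ_1 = 11.2361,  λ_2 = 6.7639,  λ_3 = 4  (check: sum = 22 = tr ✓).

Step 4 — unit eigenvector for λ_1 ≈ 11.2361: v spans the null space of (Sigma - λ_1 I), whose rows are
  r_1 = (-2.2361, -1, -2),  r_2 = (-1, -6.2361, 2),  r_3 = (-2, 2, -3.2361).
  v is orthogonal to every row, so take v ∝ r_1 × r_2 = ((-1)·(2) - (-2)·(-6.2361), (-2)·(-1) - (-2.2361)·(2), (-2.2361)·(-6.2361) - (-1)·(-1)) ≈ (-14.4721, 6.4721, 12.9443).
  Rescale (multiply by -1 so the first nonzero entry is positive): u = (14.4721, -6.4721, -12.9443).
  ||u|| = √((14.4721)² + (-6.4721)² + (-12.9443)²) = √(418.8854) ≈ 20.4667,  v_1 = u/||u|| ≈ (0.7071, -0.3162, -0.6325) (||v_1|| = 1).

λ_1 = 11.2361,  λ_2 = 6.7639,  λ_3 = 4;  v_1 ≈ (0.7071, -0.3162, -0.6325)


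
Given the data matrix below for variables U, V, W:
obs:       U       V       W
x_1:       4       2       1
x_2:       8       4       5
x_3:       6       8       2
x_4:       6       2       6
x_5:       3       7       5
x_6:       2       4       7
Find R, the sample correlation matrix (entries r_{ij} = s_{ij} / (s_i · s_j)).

Step 1 — column means:
  mean(U) = (4 + 8 + 6 + 6 + 3 + 2) / 6 = 29/6 = 4.8333
  mean(V) = (2 + 4 + 8 + 2 + 7 + 4) / 6 = 27/6 = 4.5
  mean(W) = (1 + 5 + 2 + 6 + 5 + 7) / 6 = 26/6 = 4.3333

Step 2 — sample variances and covariances s[i,j] = (1/(n-1)) · Σ_k (x_{k,i} - mean_i) · (x_{k,j} - mean_j), with n-1 = 5:
  s[U,U] = ((-0.8333)·(-0.8333) + (3.1667)·(3.1667) + (1.1667)·(1.1667) + (1.1667)·(1.1667) + (-1.8333)·(-1.8333) + (-2.8333)·(-2.8333)) / 5 = 24.8333/5 = 4.9667
  s[U,V] = ((-0.8333)·(-2.5) + (3.1667)·(-0.5) + (1.1667)·(3.5) + (1.1667)·(-2.5) + (-1.8333)·(2.5) + (-2.8333)·(-0.5)) / 5 = -1.5/5 = -0.3
  s[U,W] = ((-0.8333)·(-3.3333) + (3.1667)·(0.6667) + (1.1667)·(-2.3333) + (1.1667)·(1.6667) + (-1.8333)·(0.6667) + (-2.8333)·(2.6667)) / 5 = -4.6667/5 = -0.9333
  s[V,V] = ((-2.5)·(-2.5) + (-0.5)·(-0.5) + (3.5)·(3.5) + (-2.5)·(-2.5) + (2.5)·(2.5) + (-0.5)·(-0.5)) / 5 = 31.5/5 = 6.3
  s[V,W] = ((-2.5)·(-3.3333) + (-0.5)·(0.6667) + (3.5)·(-2.3333) + (-2.5)·(1.6667) + (2.5)·(0.6667) + (-0.5)·(2.6667)) / 5 = -4/5 = -0.8
  s[W,W] = ((-3.3333)·(-3.3333) + (0.6667)·(0.6667) + (-2.3333)·(-2.3333) + (1.6667)·(1.6667) + (0.6667)·(0.6667) + (2.6667)·(2.6667)) / 5 = 27.3333/5 = 5.4667
  Sample standard deviations s_i = √(s[i,i]):
  s(U) = √(4.9667) = 2.2286
  s(V) = √(6.3) = 2.51
  s(W) = √(5.4667) = 2.3381

Step 3 — r_{ij} = s_{ij} / (s_i · s_j):
  r[U,U] = 1 (diagonal).
  r[U,V] = -0.3 / (2.2286 · 2.51) = -0.3 / 5.5937 = -0.0536
  r[U,W] = -0.9333 / (2.2286 · 2.3381) = -0.9333 / 5.2107 = -0.1791
  r[V,V] = 1 (diagonal).
  r[V,W] = -0.8 / (2.51 · 2.3381) = -0.8 / 5.8686 = -0.1363
  r[W,W] = 1 (diagonal).

R is symmetric with unit diagonal. Assembling:

R = [[1, -0.0536, -0.1791],
 [-0.0536, 1, -0.1363],
 [-0.1791, -0.1363, 1]]


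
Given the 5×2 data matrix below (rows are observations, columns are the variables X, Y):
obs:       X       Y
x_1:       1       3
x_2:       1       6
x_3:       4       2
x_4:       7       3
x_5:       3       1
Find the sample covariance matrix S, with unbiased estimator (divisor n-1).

Step 1 — column means:
  mean(X) = (1 + 1 + 4 + 7 + 3) / 5 = 16/5 = 3.2
  mean(Y) = (3 + 6 + 2 + 3 + 1) / 5 = 15/5 = 3

Step 2 — sample covariance S[i,j] = (1/(n-1)) · Σ_k (x_{k,i} - mean_i) · (x_{k,j} - mean_j), with n-1 = 4.
  S[X,X] = ((-2.2)·(-2.2) + (-2.2)·(-2.2) + (0.8)·(0.8) + (3.8)·(3.8) + (-0.2)·(-0.2)) / 4 = 24.8/4 = 6.2
  S[X,Y] = ((-2.2)·(0) + (-2.2)·(3) + (0.8)·(-1) + (3.8)·(0) + (-0.2)·(-2)) / 4 = -7/4 = -1.75
  S[Y,Y] = ((0)·(0) + (3)·(3) + (-1)·(-1) + (0)·(0) + (-2)·(-2)) / 4 = 14/4 = 3.5

S is symmetric (S[j,i] = S[i,j]). Assembling:

S = [[6.2, -1.75],
 [-1.75, 3.5]]


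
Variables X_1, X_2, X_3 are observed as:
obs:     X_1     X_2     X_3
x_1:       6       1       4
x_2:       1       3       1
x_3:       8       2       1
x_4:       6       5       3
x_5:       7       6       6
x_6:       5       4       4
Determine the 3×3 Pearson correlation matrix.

Step 1 — column means:
  mean(X_1) = (6 + 1 + 8 + 6 + 7 + 5) / 6 = 33/6 = 5.5
  mean(X_2) = (1 + 3 + 2 + 5 + 6 + 4) / 6 = 21/6 = 3.5
  mean(X_3) = (4 + 1 + 1 + 3 + 6 + 4) / 6 = 19/6 = 3.1667

Step 2 — sample variances and covariances s[i,j] = (1/(n-1)) · Σ_k (x_{k,i} - mean_i) · (x_{k,j} - mean_j), with n-1 = 5:
  s[X_1,X_1] = ((0.5)·(0.5) + (-4.5)·(-4.5) + (2.5)·(2.5) + (0.5)·(0.5) + (1.5)·(1.5) + (-0.5)·(-0.5)) / 5 = 29.5/5 = 5.9
  s[X_1,X_2] = ((0.5)·(-2.5) + (-4.5)·(-0.5) + (2.5)·(-1.5) + (0.5)·(1.5) + (1.5)·(2.5) + (-0.5)·(0.5)) / 5 = 1.5/5 = 0.3
  s[X_1,X_3] = ((0.5)·(0.8333) + (-4.5)·(-2.1667) + (2.5)·(-2.1667) + (0.5)·(-0.1667) + (1.5)·(2.8333) + (-0.5)·(0.8333)) / 5 = 8.5/5 = 1.7
  s[X_2,X_2] = ((-2.5)·(-2.5) + (-0.5)·(-0.5) + (-1.5)·(-1.5) + (1.5)·(1.5) + (2.5)·(2.5) + (0.5)·(0.5)) / 5 = 17.5/5 = 3.5
  s[X_2,X_3] = ((-2.5)·(0.8333) + (-0.5)·(-2.1667) + (-1.5)·(-2.1667) + (1.5)·(-0.1667) + (2.5)·(2.8333) + (0.5)·(0.8333)) / 5 = 9.5/5 = 1.9
  s[X_3,X_3] = ((0.8333)·(0.8333) + (-2.1667)·(-2.1667) + (-2.1667)·(-2.1667) + (-0.1667)·(-0.1667) + (2.8333)·(2.8333) + (0.8333)·(0.8333)) / 5 = 18.8333/5 = 3.7667
  Sample standard deviations s_i = √(s[i,i]):
  s(X_1) = √(5.9) = 2.429
  s(X_2) = √(3.5) = 1.8708
  s(X_3) = √(3.7667) = 1.9408

Step 3 — r_{ij} = s_{ij} / (s_i · s_j):
  r[X_1,X_1] = 1 (diagonal).
  r[X_1,X_2] = 0.3 / (2.429 · 1.8708) = 0.3 / 4.5442 = 0.066
  r[X_1,X_3] = 1.7 / (2.429 · 1.9408) = 1.7 / 4.7142 = 0.3606
  r[X_2,X_2] = 1 (diagonal).
  r[X_2,X_3] = 1.9 / (1.8708 · 1.9408) = 1.9 / 3.6309 = 0.5233
  r[X_3,X_3] = 1 (diagonal).

R is symmetric with unit diagonal. Assembling:

R = [[1, 0.066, 0.3606],
 [0.066, 1, 0.5233],
 [0.3606, 0.5233, 1]]


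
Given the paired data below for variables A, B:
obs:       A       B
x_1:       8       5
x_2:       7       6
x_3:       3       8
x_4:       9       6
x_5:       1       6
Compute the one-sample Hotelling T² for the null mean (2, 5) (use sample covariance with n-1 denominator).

Step 1 — sample mean vector:
  mean(A) = (8 + 7 + 3 + 9 + 1) / 5 = 28/5 = 5.6
  mean(B) = (5 + 6 + 8 + 6 + 6) / 5 = 31/5 = 6.2
  x̄ = (5.6, 6.2),  deviation x̄ - mu_0 = (5.6, 6.2) - (2, 5) = (3.6, 1.2).

Step 2 — sample covariance matrix, S[i,j] = (1/(n-1)) · Σ_k (x_{k,i} - mean_i) · (x_{k,j} - mean_j), divisor n-1 = 4:
  S[A,A] = ((2.4)·(2.4) + (1.4)·(1.4) + (-2.6)·(-2.6) + (3.4)·(3.4) + (-4.6)·(-4.6)) / 4 = 47.2/4 = 11.8
  S[A,B] = ((2.4)·(-1.2) + (1.4)·(-0.2) + (-2.6)·(1.8) + (3.4)·(-0.2) + (-4.6)·(-0.2)) / 4 = -7.6/4 = -1.9
  S[B,B] = ((-1.2)·(-1.2) + (-0.2)·(-0.2) + (1.8)·(1.8) + (-0.2)·(-0.2) + (-0.2)·(-0.2)) / 4 = 4.8/4 = 1.2
  S = [[11.8, -1.9],
 [-1.9, 1.2]].

Step 3 — invert S. det(S) = 11.8·1.2 - (-1.9)² = 10.55.
  S^{-1} = (1/det) · [[d, -b], [-b, a]] = [[0.1137, 0.1801],
 [0.1801, 1.1185]].

Step 4 — quadratic form (x̄ - mu_0)^T · S^{-1} · (x̄ - mu_0):
  S^{-1} · (x̄ - mu_0) = (0.6256, 1.9905),
  (x̄ - mu_0)^T · [...] = (3.6)·(0.6256) + (1.2)·(1.9905) = 4.6408.

Step 5 — scale by n: T² = 5 · 4.6408 = 23.2038.

T² ≈ 23.2038


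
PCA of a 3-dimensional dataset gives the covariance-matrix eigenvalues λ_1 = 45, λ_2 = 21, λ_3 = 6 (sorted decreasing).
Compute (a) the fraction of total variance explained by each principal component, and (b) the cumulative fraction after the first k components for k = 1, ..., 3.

Step 1 — total variance = trace(Sigma) = Σ λ_i = 45 + 21 + 6 = 72.

Step 2 — fraction explained by component i = λ_i / Σ λ:
  PC1: 45/72 = 0.625
  PC2: 21/72 = 0.2917
  PC3: 6/72 = 0.0833

Step 3 — cumulative fraction after k components = (λ_1 + ... + λ_k) / Σ λ:
  k = 1: 45/72 = 0.625
  k = 2: (45 + 21)/72 = 66/72 = 0.9167
  k = 3: (45 + 21 + 6)/72 = 72/72 = 1

Summary (fraction, with percent):

explained: PC1 0.625 (62.5%), PC2 0.2917 (29.17%), PC3 0.0833 (8.33%);  cumulative: 0.625, 0.9167, 1


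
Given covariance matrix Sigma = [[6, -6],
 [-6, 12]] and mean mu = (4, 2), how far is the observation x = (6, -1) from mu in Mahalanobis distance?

Step 1 — centre the observation: (x - mu) = (2, -3).

Step 2 — invert Sigma. det(Sigma) = 6·12 - (-6)² = 36.
  Sigma^{-1} = (1/det) · [[d, -b], [-b, a]] = [[0.3333, 0.1667],
 [0.1667, 0.1667]].

Step 3 — form the quadratic (x - mu)^T · Sigma^{-1} · (x - mu):
  Sigma^{-1} · (x - mu) = (0.1667, -0.1667).
  (x - mu)^T · [Sigma^{-1} · (x - mu)] = (2)·(0.1667) + (-3)·(-0.1667) = 0.8333.

Step 4 — take square root: d = √(0.8333) ≈ 0.9129.

d(x, mu) = √(0.8333) ≈ 0.9129


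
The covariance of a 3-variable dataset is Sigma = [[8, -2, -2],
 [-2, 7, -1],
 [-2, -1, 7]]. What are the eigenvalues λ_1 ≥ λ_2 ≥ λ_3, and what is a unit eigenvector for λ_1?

Step 1 — characteristic polynomial p(λ) = det(λI - Sigma) = λ³ - tr·λ² + c_1·λ - det, where tr = trace, c_1 = sum of the principal 2×2 minors, det = det(Sigma):
  tr = 8 + 7 + 7 = 22,
  c_1 = (8·7 - (-2)²) + (8·7 - (-2)²) + (7·7 - (-1)²) = 52 + 52 + 48 = 152,
  det = 8·(7·7 - (-1)²) - (-2)·((-2)·7 - (-1)·(-2)) + (-2)·((-2)·(-1) - 7·(-2)) = 8·(48) - (-2)·(-16) + (-2)·(16) = 320.
  So p(λ) = λ³ - 22λ² + 152λ - 320.
Step 2 — look for an integer root (rational root theorem: any rational root is an integer divisor of 320). Testing λ = 4:
  p(4) = 64 - 352 + 608 - 320 = 0  ✓
  Dividing out (λ - 4): p(λ) = (λ - 4)(λ² - 18λ + 80).
Step 3 — remaining eigenvalues from the quadratic λ² - 18λ + 80 = 0:
  Δ = 18² - 4·80 = 324 - 320 = 4,  λ = (18 ± √4)/2 = (18 ± 2)/2 = 10 or 8.
  Sorted: λ_1 = 10,  λ_2 = 8,  λ_3 = 4  (check: sum = 22 = tr ✓).

Step 4 — unit eigenvector for λ_1 = 10: v spans the null space of (Sigma - λ_1 I), whose rows are
  r_1 = (-2, -2, -2),  r_2 = (-2, -3, -1),  r_3 = (-2, -1, -3).
  v is orthogonal to every row, so take v ∝ r_1 × r_2 = ((-2)·(-1) - (-2)·(-3), (-2)·(-2) - (-2)·(-1), (-2)·(-3) - (-2)·(-2)) = (-4, 2, 2).
  Rescale (divide by 2; multiply by -1 so the first nonzero entry is positive): u = (2, -1, -1).
  ||u|| = √((2)² + (-1)² + (-1)²) = √(6) ≈ 2.4495,  v_1 = u/||u|| ≈ (0.8165, -0.4082, -0.4082) (||v_1|| = 1).

λ_1 = 10,  λ_2 = 8,  λ_3 = 4;  v_1 ≈ (0.8165, -0.4082, -0.4082)


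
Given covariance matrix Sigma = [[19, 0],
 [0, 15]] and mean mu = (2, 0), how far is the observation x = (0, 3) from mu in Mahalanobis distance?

Step 1 — centre the observation: (x - mu) = (-2, 3).

Step 2 — invert Sigma. det(Sigma) = 19·15 - (0)² = 285.
  Sigma^{-1} = (1/det) · [[d, -b], [-b, a]] = [[0.0526, 0],
 [0, 0.0667]].

Step 3 — form the quadratic (x - mu)^T · Sigma^{-1} · (x - mu):
  Sigma^{-1} · (x - mu) = (-0.1053, 0.2).
  (x - mu)^T · [Sigma^{-1} · (x - mu)] = (-2)·(-0.1053) + (3)·(0.2) = 0.8105.

Step 4 — take square root: d = √(0.8105) ≈ 0.9003.

d(x, mu) = √(0.8105) ≈ 0.9003


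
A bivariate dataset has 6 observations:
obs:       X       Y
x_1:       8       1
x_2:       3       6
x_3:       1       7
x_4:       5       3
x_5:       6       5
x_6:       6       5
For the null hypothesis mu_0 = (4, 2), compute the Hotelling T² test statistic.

Step 1 — sample mean vector:
  mean(X) = (8 + 3 + 1 + 5 + 6 + 6) / 6 = 29/6 = 4.8333
  mean(Y) = (1 + 6 + 7 + 3 + 5 + 5) / 6 = 27/6 = 4.5
  x̄ = (4.8333, 4.5),  deviation x̄ - mu_0 = (4.8333, 4.5) - (4, 2) = (0.8333, 2.5).

Step 2 — sample covariance matrix, S[i,j] = (1/(n-1)) · Σ_k (x_{k,i} - mean_i) · (x_{k,j} - mean_j), divisor n-1 = 5:
  S[X,X] = ((3.1667)·(3.1667) + (-1.8333)·(-1.8333) + (-3.8333)·(-3.8333) + (0.1667)·(0.1667) + (1.1667)·(1.1667) + (1.1667)·(1.1667)) / 5 = 30.8333/5 = 6.1667
  S[X,Y] = ((3.1667)·(-3.5) + (-1.8333)·(1.5) + (-3.8333)·(2.5) + (0.1667)·(-1.5) + (1.1667)·(0.5) + (1.1667)·(0.5)) / 5 = -22.5/5 = -4.5
  S[Y,Y] = ((-3.5)·(-3.5) + (1.5)·(1.5) + (2.5)·(2.5) + (-1.5)·(-1.5) + (0.5)·(0.5) + (0.5)·(0.5)) / 5 = 23.5/5 = 4.7
  S = [[6.1667, -4.5],
 [-4.5, 4.7]].

Step 3 — invert S. det(S) = 6.1667·4.7 - (-4.5)² = 8.7333.
  S^{-1} = (1/det) · [[d, -b], [-b, a]] = [[0.5382, 0.5153],
 [0.5153, 0.7061]].

Step 4 — quadratic form (x̄ - mu_0)^T · S^{-1} · (x̄ - mu_0):
  S^{-1} · (x̄ - mu_0) = (1.7366, 2.1947),
  (x̄ - mu_0)^T · [...] = (0.8333)·(1.7366) + (2.5)·(2.1947) = 6.9338.

Step 5 — scale by n: T² = 6 · 6.9338 = 41.6031.

T² ≈ 41.6031


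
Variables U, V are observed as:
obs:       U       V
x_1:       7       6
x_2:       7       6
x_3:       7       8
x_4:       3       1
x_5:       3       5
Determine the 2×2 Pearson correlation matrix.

Step 1 — column means:
  mean(U) = (7 + 7 + 7 + 3 + 3) / 5 = 27/5 = 5.4
  mean(V) = (6 + 6 + 8 + 1 + 5) / 5 = 26/5 = 5.2

Step 2 — sample variances and covariances s[i,j] = (1/(n-1)) · Σ_k (x_{k,i} - mean_i) · (x_{k,j} - mean_j), with n-1 = 4:
  s[U,U] = ((1.6)·(1.6) + (1.6)·(1.6) + (1.6)·(1.6) + (-2.4)·(-2.4) + (-2.4)·(-2.4)) / 4 = 19.2/4 = 4.8
  s[U,V] = ((1.6)·(0.8) + (1.6)·(0.8) + (1.6)·(2.8) + (-2.4)·(-4.2) + (-2.4)·(-0.2)) / 4 = 17.6/4 = 4.4
  s[V,V] = ((0.8)·(0.8) + (0.8)·(0.8) + (2.8)·(2.8) + (-4.2)·(-4.2) + (-0.2)·(-0.2)) / 4 = 26.8/4 = 6.7
  Sample standard deviations s_i = √(s[i,i]):
  s(U) = √(4.8) = 2.1909
  s(V) = √(6.7) = 2.5884

Step 3 — r_{ij} = s_{ij} / (s_i · s_j):
  r[U,U] = 1 (diagonal).
  r[U,V] = 4.4 / (2.1909 · 2.5884) = 4.4 / 5.671 = 0.7759
  r[V,V] = 1 (diagonal).

R is symmetric with unit diagonal. Assembling:

R = [[1, 0.7759],
 [0.7759, 1]]


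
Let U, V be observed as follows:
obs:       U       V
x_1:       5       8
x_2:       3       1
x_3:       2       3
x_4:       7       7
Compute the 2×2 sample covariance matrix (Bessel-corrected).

Step 1 — column means:
  mean(U) = (5 + 3 + 2 + 7) / 4 = 17/4 = 4.25
  mean(V) = (8 + 1 + 3 + 7) / 4 = 19/4 = 4.75

Step 2 — sample covariance S[i,j] = (1/(n-1)) · Σ_k (x_{k,i} - mean_i) · (x_{k,j} - mean_j), with n-1 = 3.
  S[U,U] = ((0.75)·(0.75) + (-1.25)·(-1.25) + (-2.25)·(-2.25) + (2.75)·(2.75)) / 3 = 14.75/3 = 4.9167
  S[U,V] = ((0.75)·(3.25) + (-1.25)·(-3.75) + (-2.25)·(-1.75) + (2.75)·(2.25)) / 3 = 17.25/3 = 5.75
  S[V,V] = ((3.25)·(3.25) + (-3.75)·(-3.75) + (-1.75)·(-1.75) + (2.25)·(2.25)) / 3 = 32.75/3 = 10.9167

S is symmetric (S[j,i] = S[i,j]). Assembling:

S = [[4.9167, 5.75],
 [5.75, 10.9167]]


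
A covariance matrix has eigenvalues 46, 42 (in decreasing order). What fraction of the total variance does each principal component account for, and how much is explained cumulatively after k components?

Step 1 — total variance = trace(Sigma) = Σ λ_i = 46 + 42 = 88.

Step 2 — fraction explained by component i = λ_i / Σ λ:
  PC1: 46/88 = 0.5227
  PC2: 42/88 = 0.4773

Step 3 — cumulative fraction after k components = (λ_1 + ... + λ_k) / Σ λ:
  k = 1: 46/88 = 0.5227
  k = 2: (46 + 42)/88 = 88/88 = 1

Summary (fraction, with percent):

explained: PC1 0.5227 (52.27%), PC2 0.4773 (47.73%);  cumulative: 0.5227, 1


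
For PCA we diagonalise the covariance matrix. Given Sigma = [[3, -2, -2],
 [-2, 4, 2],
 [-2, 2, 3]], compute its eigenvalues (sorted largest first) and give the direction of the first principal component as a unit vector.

Step 1 — characteristic polynomial p(λ) = det(λI - Sigma) = λ³ - tr·λ² + c_1·λ - det, where tr = trace, c_1 = sum of the principal 2×2 minors, det = det(Sigma):
  tr = 3 + 4 + 3 = 10,
  c_1 = (3·4 - (-2)²) + (3·3 - (-2)²) + (4·3 - (2)²) = 8 + 5 + 8 = 21,
  det = 3·(4·3 - (2)²) - (-2)·((-2)·3 - (2)·(-2)) + (-2)·((-2)·(2) - 4·(-2)) = 3·(8) - (-2)·(-2) + (-2)·(4) = 12.
  So p(λ) = λ³ - 10λ² + 21λ - 12.
Step 2 — look for an integer root (rational root theorem: any rational root is an integer divisor of 12). Testing λ = 1:
  p(1) = 1 - 10 + 21 - 12 = 0  ✓
  Dividing out (λ - 1): p(λ) = (λ - 1)(λ² - 9λ + 12).
Step 3 — remaining eigenvalues from the quadratic λ² - 9λ + 12 = 0:
  Δ = 9² - 4·12 = 81 - 48 = 33,  λ = (9 ± √33)/2 = (9 ± 5.7446)/2 ≈ 7.3723 or 1.6277.
  Sorted: λ_1 = 7.3723,  λ_2 = 1.6277,  λ_3 = 1  (check: sum = 10 = tr ✓).

Step 4 — unit eigenvector for λ_1 ≈ 7.3723: v spans the null space of (Sigma - λ_1 I), whose rows are
  r_1 = (-4.3723, -2, -2),  r_2 = (-2, -3.3723, 2),  r_3 = (-2, 2, -4.3723).
  v is orthogonal to every row, so take v ∝ r_1 × r_2 = ((-2)·(2) - (-2)·(-3.3723), (-2)·(-2) - (-4.3723)·(2), (-4.3723)·(-3.3723) - (-2)·(-2)) ≈ (-10.7446, 12.7446, 10.7446).
  Rescale (multiply by -1 so the first nonzero entry is positive): u = (10.7446, -12.7446, -10.7446).
  ||u|| = √((10.7446)² + (-12.7446)² + (-10.7446)²) = √(393.3151) ≈ 19.8322,  v_1 = u/||u|| ≈ (0.5418, -0.6426, -0.5418) (||v_1|| = 1).

λ_1 = 7.3723,  λ_2 = 1.6277,  λ_3 = 1;  v_1 ≈ (0.5418, -0.6426, -0.5418)


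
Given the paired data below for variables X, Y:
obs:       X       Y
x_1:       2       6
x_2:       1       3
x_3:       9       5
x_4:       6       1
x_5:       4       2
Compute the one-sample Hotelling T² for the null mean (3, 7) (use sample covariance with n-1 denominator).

Step 1 — sample mean vector:
  mean(X) = (2 + 1 + 9 + 6 + 4) / 5 = 22/5 = 4.4
  mean(Y) = (6 + 3 + 5 + 1 + 2) / 5 = 17/5 = 3.4
  x̄ = (4.4, 3.4),  deviation x̄ - mu_0 = (4.4, 3.4) - (3, 7) = (1.4, -3.6).

Step 2 — sample covariance matrix, S[i,j] = (1/(n-1)) · Σ_k (x_{k,i} - mean_i) · (x_{k,j} - mean_j), divisor n-1 = 4:
  S[X,X] = ((-2.4)·(-2.4) + (-3.4)·(-3.4) + (4.6)·(4.6) + (1.6)·(1.6) + (-0.4)·(-0.4)) / 4 = 41.2/4 = 10.3
  S[X,Y] = ((-2.4)·(2.6) + (-3.4)·(-0.4) + (4.6)·(1.6) + (1.6)·(-2.4) + (-0.4)·(-1.4)) / 4 = -0.8/4 = -0.2
  S[Y,Y] = ((2.6)·(2.6) + (-0.4)·(-0.4) + (1.6)·(1.6) + (-2.4)·(-2.4) + (-1.4)·(-1.4)) / 4 = 17.2/4 = 4.3
  S = [[10.3, -0.2],
 [-0.2, 4.3]].

Step 3 — invert S. det(S) = 10.3·4.3 - (-0.2)² = 44.25.
  S^{-1} = (1/det) · [[d, -b], [-b, a]] = [[0.0972, 0.0045],
 [0.0045, 0.2328]].

Step 4 — quadratic form (x̄ - mu_0)^T · S^{-1} · (x̄ - mu_0):
  S^{-1} · (x̄ - mu_0) = (0.1198, -0.8316),
  (x̄ - mu_0)^T · [...] = (1.4)·(0.1198) + (-3.6)·(-0.8316) = 3.1616.

Step 5 — scale by n: T² = 5 · 3.1616 = 15.8079.

T² ≈ 15.8079
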